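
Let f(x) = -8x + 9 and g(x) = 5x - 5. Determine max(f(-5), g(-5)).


f(-5) = 49
g(-5) = -30
max = 49

49


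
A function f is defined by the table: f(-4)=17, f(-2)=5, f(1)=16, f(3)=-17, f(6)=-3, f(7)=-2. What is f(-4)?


17


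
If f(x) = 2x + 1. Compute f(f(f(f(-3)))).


f(-3) = -5
f(-5) = -9
f(-9) = -17
f(-17) = -33

-33


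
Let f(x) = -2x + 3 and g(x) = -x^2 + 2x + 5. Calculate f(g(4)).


g(4) = -3
f(-3) = 9

9


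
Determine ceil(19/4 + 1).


19/4 = 4.75
4.75 + 1 = 5.75
ceil(5.75) = 6

6


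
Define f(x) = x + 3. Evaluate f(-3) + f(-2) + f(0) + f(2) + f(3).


f(-3) = 0
f(-2) = 1
f(0) = 3
f(2) = 5
f(3) = 6
Sum = 15

15


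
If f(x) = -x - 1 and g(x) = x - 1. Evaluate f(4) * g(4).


-15


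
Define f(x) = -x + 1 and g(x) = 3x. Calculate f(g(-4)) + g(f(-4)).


f(g(-4)) = 13
g(f(-4)) = 15
Sum = 28

28


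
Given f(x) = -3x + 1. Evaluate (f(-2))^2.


f(-2) = 7
(7)^2 = 49

49


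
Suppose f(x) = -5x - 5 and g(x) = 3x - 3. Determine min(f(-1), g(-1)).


f(-1) = 0
g(-1) = -6
min = -6

-6


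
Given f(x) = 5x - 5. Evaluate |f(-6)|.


f(-6) = -35
|-35| = 35

35


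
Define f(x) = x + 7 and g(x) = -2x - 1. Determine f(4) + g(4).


f(4) = 11
g(4) = -9
Sum = 2

2


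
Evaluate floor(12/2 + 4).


12/2 = 6
6 + 4 = 10
floor(10) = 10

10


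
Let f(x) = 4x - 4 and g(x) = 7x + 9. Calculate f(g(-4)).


g(-4) = -19
f(-19) = -80

-80


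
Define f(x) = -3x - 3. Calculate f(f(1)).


f(1) = -6
f(-6) = 15

15


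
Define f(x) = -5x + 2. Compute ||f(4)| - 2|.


f(4) = -18
|-18| = 18
|18 - 2| = 16

16


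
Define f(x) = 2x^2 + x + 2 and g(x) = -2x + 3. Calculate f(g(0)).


g(0) = 3
f(3) = 2*(3)^2 + 1*(3) + 2 = 23

23


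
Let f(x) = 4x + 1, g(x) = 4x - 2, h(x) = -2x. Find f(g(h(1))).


-39


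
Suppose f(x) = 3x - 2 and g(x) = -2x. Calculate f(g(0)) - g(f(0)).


f(g(0)) = -2
g(f(0)) = 4
Difference = -6

-6


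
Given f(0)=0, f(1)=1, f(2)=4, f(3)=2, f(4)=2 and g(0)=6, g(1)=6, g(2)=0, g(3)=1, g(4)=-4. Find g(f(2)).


f(2) = 4
g(4) = -4

-4


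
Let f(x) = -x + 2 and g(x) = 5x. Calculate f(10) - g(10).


f(10) = -8
g(10) = 50
Difference = -58

-58


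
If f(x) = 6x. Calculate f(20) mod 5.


0


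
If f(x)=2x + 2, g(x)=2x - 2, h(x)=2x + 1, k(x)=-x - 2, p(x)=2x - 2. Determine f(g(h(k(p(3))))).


p(3) = 4
k(4) = -6
h(-6) = -11
g(-11) = -24
f(-24) = -46

-46


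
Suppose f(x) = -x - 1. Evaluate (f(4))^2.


f(4) = -5
(-5)^2 = 25

25


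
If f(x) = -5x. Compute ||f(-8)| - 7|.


33


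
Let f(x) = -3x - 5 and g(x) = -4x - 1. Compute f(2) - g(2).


f(2) = -11
g(2) = -9
Difference = -2

-2


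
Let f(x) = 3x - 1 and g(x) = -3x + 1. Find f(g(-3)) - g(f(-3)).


f(g(-3)) = 29
g(f(-3)) = 31
Difference = -2

-2


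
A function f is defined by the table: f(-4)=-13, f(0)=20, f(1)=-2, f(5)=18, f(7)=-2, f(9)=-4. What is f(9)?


Reading from the table at x = 9

-4


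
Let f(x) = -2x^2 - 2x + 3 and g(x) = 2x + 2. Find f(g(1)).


g(1) = 4
f(4) = (-2)*(4)^2 - 2*(4) + 3 = -37

-37


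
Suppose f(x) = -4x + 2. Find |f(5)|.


f(5) = -18
|-18| = 18

18


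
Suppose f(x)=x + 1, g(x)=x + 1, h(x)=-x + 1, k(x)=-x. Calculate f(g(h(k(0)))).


k(0) = 0
h(0) = 1
g(1) = 2
f(2) = 3

3


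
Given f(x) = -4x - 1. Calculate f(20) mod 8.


7


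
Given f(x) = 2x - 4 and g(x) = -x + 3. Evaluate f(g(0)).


g(0) = 3
f(3) = 2

2


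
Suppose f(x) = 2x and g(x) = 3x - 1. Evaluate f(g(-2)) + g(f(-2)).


f(g(-2)) = -14
g(f(-2)) = -13
Sum = -27

-27


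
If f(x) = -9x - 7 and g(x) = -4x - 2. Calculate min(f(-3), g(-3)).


f(-3) = 20
g(-3) = 10
min = 10

10


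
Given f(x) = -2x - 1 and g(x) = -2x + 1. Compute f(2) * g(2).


f(2) = -5
g(2) = -3
Product = 15

15


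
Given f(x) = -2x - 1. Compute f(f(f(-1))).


5


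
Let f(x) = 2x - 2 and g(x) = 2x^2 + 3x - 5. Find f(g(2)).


g(2) = 9
f(9) = 16

16


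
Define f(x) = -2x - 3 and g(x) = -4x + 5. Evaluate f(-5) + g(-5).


32


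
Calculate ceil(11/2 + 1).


11/2 = 5.5
5.5 + 1 = 6.5
ceil(6.5) = 7

7


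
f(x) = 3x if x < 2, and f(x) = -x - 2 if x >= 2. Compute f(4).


4 satisfies x >= 2
f(4) = -6

-6


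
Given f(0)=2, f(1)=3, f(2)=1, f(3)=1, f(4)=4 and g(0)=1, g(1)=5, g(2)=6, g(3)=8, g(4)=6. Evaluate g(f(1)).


f(1) = 3
g(3) = 8

8


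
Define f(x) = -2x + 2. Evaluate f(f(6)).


f(6) = -10
f(-10) = 22

22


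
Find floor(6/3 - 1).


1


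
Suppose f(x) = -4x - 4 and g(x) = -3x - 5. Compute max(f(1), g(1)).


-8


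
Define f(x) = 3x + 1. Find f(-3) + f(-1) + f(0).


f(-3) = -8
f(-1) = -2
f(0) = 1
Sum = -9

-9


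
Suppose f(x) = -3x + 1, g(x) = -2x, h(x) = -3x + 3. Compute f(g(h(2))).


-17


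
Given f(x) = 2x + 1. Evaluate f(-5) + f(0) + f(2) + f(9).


f(-5) = -9
f(0) = 1
f(2) = 5
f(9) = 19
Sum = 16

16


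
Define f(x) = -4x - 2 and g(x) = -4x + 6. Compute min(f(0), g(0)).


f(0) = -2
g(0) = 6
min = -2

-2


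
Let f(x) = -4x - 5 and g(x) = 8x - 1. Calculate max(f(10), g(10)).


f(10) = -45
g(10) = 79
max = 79

79


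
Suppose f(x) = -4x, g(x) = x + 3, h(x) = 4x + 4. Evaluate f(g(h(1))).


h(1) = 8
g(8) = 11
f(11) = -44

-44


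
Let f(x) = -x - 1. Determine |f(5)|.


f(5) = -6
|-6| = 6

6


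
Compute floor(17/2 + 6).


14


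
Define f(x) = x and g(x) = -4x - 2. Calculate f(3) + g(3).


f(3) = 3
g(3) = -14
Sum = -11

-11


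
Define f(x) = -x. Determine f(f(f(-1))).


f(-1) = 1
f(1) = -1
f(-1) = 1

1


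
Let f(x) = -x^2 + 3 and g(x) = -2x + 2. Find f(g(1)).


g(1) = 0
f(0) = (-1)*(0)^2 + 3 = 3

3


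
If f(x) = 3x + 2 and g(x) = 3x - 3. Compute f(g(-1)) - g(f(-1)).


-10


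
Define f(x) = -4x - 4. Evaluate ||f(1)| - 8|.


f(1) = -8
|-8| = 8
|8 - 8| = 0

0


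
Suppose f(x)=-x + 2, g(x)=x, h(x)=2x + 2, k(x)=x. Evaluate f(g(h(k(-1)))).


k(-1) = -1
h(-1) = 0
g(0) = 0
f(0) = 2

2


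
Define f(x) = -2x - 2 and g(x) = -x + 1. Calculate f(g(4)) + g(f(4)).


f(g(4)) = 4
g(f(4)) = 11
Sum = 15

15


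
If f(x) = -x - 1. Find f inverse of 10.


Solve -x - 1 = 10
x = (10 + 1) / (-1) = -11

-11


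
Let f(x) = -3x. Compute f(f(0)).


f(0) = 0
f(0) = 0

0


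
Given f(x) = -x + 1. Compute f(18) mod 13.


f(18) = -17
-17 mod 13 = 9

9


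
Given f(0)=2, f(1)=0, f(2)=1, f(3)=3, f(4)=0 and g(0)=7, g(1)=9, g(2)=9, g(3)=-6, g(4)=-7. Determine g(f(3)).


f(3) = 3
g(3) = -6

-6


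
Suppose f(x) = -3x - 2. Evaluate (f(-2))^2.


16


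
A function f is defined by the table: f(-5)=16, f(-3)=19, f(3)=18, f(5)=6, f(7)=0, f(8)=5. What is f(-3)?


19


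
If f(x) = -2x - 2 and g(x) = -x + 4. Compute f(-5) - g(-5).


f(-5) = 8
g(-5) = 9
Difference = -1

-1


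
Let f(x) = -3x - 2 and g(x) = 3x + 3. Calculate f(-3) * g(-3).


f(-3) = 7
g(-3) = -6
Product = -42

-42


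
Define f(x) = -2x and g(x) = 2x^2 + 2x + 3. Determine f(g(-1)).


g(-1) = 3
f(3) = -6

-6


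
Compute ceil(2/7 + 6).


2/7 = 0.2857
0.2857 + 6 = 6.2857
ceil(6.2857) = 7

7


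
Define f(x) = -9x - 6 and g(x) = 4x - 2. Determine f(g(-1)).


g(-1) = -6
f(-6) = 48

48


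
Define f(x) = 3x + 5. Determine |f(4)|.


f(4) = 17
|17| = 17

17


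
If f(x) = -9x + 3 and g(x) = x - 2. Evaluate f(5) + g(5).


f(5) = -42
g(5) = 3
Sum = -39

-39


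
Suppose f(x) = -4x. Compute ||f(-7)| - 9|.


19


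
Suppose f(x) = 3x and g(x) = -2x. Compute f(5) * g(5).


-150


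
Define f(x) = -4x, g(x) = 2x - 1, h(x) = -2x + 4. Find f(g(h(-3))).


-76


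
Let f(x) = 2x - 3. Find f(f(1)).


f(1) = -1
f(-1) = -5

-5


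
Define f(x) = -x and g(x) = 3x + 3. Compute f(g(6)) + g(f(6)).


f(g(6)) = -21
g(f(6)) = -15
Sum = -36

-36


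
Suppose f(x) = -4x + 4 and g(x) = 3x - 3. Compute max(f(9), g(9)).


24


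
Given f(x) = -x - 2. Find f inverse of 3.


-5


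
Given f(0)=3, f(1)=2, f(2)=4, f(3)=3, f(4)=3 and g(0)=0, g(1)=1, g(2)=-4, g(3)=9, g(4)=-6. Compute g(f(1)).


f(1) = 2
g(2) = -4

-4


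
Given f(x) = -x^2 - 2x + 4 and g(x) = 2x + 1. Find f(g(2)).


g(2) = 5
f(5) = (-1)*(5)^2 - 2*(5) + 4 = -31

-31


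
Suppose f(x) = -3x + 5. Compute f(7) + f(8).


f(7) = -16
f(8) = -19
Sum = -35

-35


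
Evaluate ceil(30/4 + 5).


30/4 = 7.5
7.5 + 5 = 12.5
ceil(12.5) = 13

13


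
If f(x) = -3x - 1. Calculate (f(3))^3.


f(3) = -10
(-10)^3 = -1000

-1000


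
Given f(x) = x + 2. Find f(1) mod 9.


f(1) = 3
3 mod 9 = 3

3


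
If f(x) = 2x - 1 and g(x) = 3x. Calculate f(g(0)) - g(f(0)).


f(g(0)) = -1
g(f(0)) = -3
Difference = 2

2


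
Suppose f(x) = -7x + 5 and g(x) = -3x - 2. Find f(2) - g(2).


f(2) = -9
g(2) = -8
Difference = -1

-1


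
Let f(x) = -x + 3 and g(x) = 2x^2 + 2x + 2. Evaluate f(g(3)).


-23


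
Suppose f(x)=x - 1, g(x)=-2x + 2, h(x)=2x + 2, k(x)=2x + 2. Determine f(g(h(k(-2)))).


k(-2) = -2
h(-2) = -2
g(-2) = 6
f(6) = 5

5


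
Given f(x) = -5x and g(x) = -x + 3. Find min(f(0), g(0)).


f(0) = 0
g(0) = 3
min = 0

0


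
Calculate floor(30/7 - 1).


30/7 = 4.2857
4.2857 - 1 = 3.2857
floor(3.2857) = 3

3


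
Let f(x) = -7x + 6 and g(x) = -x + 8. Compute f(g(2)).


g(2) = 6
f(6) = -36

-36


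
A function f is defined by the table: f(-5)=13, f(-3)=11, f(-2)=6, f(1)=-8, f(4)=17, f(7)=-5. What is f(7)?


Reading from the table at x = 7

-5


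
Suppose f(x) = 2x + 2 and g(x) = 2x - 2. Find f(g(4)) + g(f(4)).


32


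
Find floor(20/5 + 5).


9


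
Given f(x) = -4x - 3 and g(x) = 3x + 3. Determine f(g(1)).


g(1) = 6
f(6) = -27

-27


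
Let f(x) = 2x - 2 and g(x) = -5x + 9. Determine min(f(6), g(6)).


f(6) = 10
g(6) = -21
min = -21

-21


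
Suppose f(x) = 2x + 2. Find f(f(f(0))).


f(0) = 2
f(2) = 6
f(6) = 14

14


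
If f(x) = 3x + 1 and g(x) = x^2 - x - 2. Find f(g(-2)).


g(-2) = 4
f(4) = 13

13


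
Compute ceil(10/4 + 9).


10/4 = 2.5
2.5 + 9 = 11.5
ceil(11.5) = 12

12


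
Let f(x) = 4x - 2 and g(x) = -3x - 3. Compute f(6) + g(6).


1


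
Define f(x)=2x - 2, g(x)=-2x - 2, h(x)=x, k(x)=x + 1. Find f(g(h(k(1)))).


k(1) = 2
h(2) = 2
g(2) = -6
f(-6) = -14

-14


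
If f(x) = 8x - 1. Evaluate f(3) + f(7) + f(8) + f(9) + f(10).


f(3) = 23
f(7) = 55
f(8) = 63
f(9) = 71
f(10) = 79
Sum = 291

291


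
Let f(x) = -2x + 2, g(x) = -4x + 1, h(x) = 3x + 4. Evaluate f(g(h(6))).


h(6) = 22
g(22) = -87
f(-87) = 176

176


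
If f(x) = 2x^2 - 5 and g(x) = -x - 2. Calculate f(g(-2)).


g(-2) = 0
f(0) = 2*(0)^2 - 5 = -5

-5


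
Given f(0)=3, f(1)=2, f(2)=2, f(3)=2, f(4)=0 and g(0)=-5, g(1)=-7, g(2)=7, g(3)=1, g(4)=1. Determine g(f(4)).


f(4) = 0
g(0) = -5

-5


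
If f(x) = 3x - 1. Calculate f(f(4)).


f(4) = 11
f(11) = 32

32


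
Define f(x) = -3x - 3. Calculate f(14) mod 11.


f(14) = -45
-45 mod 11 = 10

10


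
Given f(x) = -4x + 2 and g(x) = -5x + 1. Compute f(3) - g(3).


4


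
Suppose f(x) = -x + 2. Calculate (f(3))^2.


f(3) = -1
(-1)^2 = 1

1


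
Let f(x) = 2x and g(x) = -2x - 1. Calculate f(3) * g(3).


f(3) = 6
g(3) = -7
Product = -42

-42


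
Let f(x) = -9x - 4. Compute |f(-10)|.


86


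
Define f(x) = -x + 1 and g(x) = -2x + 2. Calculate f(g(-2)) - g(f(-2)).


f(g(-2)) = -5
g(f(-2)) = -4
Difference = -1

-1


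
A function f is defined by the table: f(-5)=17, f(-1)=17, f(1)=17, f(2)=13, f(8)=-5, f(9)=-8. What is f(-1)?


Reading from the table at x = -1

17


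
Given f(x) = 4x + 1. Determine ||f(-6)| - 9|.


f(-6) = -23
|-23| = 23
|23 - 9| = 14

14


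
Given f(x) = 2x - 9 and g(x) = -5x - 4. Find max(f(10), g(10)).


f(10) = 11
g(10) = -54
max = 11

11


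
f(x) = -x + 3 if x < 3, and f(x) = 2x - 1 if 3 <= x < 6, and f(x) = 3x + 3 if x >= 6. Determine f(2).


1


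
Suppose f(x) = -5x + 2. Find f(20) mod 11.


f(20) = -98
-98 mod 11 = 1

1


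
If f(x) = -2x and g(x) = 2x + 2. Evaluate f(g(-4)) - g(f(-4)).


-6


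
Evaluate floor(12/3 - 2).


2


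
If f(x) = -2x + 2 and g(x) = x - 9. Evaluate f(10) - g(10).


-19


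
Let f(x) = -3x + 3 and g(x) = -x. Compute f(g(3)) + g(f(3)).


f(g(3)) = 12
g(f(3)) = 6
Sum = 18

18


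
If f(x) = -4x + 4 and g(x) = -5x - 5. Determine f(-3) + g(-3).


f(-3) = 16
g(-3) = 10
Sum = 26

26


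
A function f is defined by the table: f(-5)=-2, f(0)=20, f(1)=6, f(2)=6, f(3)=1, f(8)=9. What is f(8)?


Reading from the table at x = 8

9


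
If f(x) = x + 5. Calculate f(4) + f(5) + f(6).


f(4) = 9
f(5) = 10
f(6) = 11
Sum = 30

30


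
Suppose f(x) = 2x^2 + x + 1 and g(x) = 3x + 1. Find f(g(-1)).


g(-1) = -2
f(-2) = 2*(-2)^2 + 1*(-2) + 1 = 7

7


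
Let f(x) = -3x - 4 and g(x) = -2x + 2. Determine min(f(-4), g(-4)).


f(-4) = 8
g(-4) = 10
min = 8

8


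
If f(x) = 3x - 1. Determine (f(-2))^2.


f(-2) = -7
(-7)^2 = 49

49


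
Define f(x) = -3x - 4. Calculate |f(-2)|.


f(-2) = 2
|2| = 2

2


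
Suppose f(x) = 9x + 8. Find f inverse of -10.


Solve 9x + 8 = -10
x = (-10 - 8) / 9 = -2

-2


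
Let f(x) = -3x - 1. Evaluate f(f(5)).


f(5) = -16
f(-16) = 47

47


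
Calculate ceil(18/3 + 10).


18/3 = 6
6 + 10 = 16
ceil(16) = 16

16


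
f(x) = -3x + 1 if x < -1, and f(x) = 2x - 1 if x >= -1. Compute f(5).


5 satisfies x >= -1
f(5) = 9

9


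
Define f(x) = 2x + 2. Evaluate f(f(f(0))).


f(0) = 2
f(2) = 6
f(6) = 14

14


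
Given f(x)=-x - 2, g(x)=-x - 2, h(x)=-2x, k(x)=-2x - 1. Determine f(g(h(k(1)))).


k(1) = -3
h(-3) = 6
g(6) = -8
f(-8) = 6

6


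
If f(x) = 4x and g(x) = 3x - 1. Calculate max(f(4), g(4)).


16


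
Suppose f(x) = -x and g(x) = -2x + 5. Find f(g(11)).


g(11) = -17
f(-17) = 17

17


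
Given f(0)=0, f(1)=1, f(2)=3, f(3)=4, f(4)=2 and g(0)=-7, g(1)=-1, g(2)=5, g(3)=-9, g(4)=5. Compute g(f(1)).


f(1) = 1
g(1) = -1

-1


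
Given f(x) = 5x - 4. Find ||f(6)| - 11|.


f(6) = 26
|26| = 26
|26 - 11| = 15

15


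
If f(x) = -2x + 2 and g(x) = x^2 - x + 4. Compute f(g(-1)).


g(-1) = 6
f(6) = -10

-10


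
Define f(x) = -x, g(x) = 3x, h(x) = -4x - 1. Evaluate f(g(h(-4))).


h(-4) = 15
g(15) = 45
f(45) = -45

-45


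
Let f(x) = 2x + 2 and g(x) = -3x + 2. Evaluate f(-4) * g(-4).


f(-4) = -6
g(-4) = 14
Product = -84

-84


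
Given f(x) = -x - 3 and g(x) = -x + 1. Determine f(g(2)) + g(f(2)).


4


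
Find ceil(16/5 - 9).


-5


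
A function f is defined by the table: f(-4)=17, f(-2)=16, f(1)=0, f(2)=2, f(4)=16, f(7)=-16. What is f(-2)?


Reading from the table at x = -2

16


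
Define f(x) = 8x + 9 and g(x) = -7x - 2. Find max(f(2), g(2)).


f(2) = 25
g(2) = -16
max = 25

25


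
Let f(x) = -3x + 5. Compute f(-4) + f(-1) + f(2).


f(-4) = 17
f(-1) = 8
f(2) = -1
Sum = 24

24


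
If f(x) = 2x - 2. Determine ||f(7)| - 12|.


f(7) = 12
|12| = 12
|12 - 12| = 0

0


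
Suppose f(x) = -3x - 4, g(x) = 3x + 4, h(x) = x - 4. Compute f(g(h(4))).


h(4) = 0
g(0) = 4
f(4) = -16

-16


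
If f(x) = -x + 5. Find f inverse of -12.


Solve -x + 5 = -12
x = (-12 - 5) / (-1) = 17

17


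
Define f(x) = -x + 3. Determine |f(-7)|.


10


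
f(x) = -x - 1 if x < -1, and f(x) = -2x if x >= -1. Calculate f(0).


0 satisfies x >= -1
f(0) = 0

0


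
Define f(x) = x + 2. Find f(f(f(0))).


f(0) = 2
f(2) = 4
f(4) = 6

6


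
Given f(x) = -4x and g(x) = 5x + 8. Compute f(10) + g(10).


18


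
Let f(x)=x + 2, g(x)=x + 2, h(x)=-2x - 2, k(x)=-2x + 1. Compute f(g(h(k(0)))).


k(0) = 1
h(1) = -4
g(-4) = -2
f(-2) = 0

0


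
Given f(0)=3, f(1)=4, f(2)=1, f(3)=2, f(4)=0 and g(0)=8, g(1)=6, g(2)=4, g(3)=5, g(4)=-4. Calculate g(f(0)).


f(0) = 3
g(3) = 5

5


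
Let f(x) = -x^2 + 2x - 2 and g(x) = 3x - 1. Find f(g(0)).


g(0) = -1
f(-1) = (-1)*(-1)^2 + 2*(-1) - 2 = -5

-5


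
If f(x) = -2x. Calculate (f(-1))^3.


f(-1) = 2
(2)^3 = 8

8


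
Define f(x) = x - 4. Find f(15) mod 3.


2


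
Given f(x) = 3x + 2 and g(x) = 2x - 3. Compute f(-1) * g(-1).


f(-1) = -1
g(-1) = -5
Product = 5

5


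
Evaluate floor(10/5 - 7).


10/5 = 2
2 - 7 = -5
floor(-5) = -5

-5


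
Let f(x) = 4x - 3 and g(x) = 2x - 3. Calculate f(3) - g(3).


f(3) = 9
g(3) = 3
Difference = 6

6


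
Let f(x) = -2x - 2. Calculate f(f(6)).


f(6) = -14
f(-14) = 26

26


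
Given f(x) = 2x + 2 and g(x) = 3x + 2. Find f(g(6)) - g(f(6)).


f(g(6)) = 42
g(f(6)) = 44
Difference = -2

-2


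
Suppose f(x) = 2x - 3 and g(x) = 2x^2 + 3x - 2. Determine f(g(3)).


g(3) = 25
f(25) = 47

47


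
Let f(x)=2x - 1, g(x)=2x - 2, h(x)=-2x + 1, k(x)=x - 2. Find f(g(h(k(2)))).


k(2) = 0
h(0) = 1
g(1) = 0
f(0) = -1

-1


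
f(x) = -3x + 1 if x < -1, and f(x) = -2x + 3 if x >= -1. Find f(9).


9 satisfies x >= -1
f(9) = -15

-15


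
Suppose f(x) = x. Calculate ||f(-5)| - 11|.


f(-5) = -5
|-5| = 5
|5 - 11| = 6

6


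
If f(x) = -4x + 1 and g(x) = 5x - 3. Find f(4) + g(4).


f(4) = -15
g(4) = 17
Sum = 2

2


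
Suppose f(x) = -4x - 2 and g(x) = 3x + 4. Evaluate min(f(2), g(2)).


f(2) = -10
g(2) = 10
min = -10

-10


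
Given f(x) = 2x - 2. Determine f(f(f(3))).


f(3) = 4
f(4) = 6
f(6) = 10

10


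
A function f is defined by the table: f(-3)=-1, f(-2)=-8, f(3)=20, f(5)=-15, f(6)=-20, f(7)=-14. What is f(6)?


Reading from the table at x = 6

-20


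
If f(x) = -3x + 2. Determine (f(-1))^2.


f(-1) = 5
(5)^2 = 25

25


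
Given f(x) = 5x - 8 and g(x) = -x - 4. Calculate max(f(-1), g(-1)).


f(-1) = -13
g(-1) = -3
max = -3

-3


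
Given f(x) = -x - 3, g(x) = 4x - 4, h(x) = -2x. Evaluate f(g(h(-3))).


h(-3) = 6
g(6) = 20
f(20) = -23

-23


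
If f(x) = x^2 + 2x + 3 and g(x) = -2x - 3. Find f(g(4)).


g(4) = -11
f(-11) = 1*(-11)^2 + 2*(-11) + 3 = 102

102


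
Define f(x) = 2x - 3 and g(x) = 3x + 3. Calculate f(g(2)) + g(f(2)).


f(g(2)) = 15
g(f(2)) = 6
Sum = 21

21


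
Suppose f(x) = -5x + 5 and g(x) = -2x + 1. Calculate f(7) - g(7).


f(7) = -30
g(7) = -13
Difference = -17

-17


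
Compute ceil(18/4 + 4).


18/4 = 4.5
4.5 + 4 = 8.5
ceil(8.5) = 9

9


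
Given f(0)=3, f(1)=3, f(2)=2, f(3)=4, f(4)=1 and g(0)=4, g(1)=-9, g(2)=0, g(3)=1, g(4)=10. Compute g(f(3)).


f(3) = 4
g(4) = 10

10


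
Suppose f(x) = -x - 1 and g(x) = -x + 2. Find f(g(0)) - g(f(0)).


f(g(0)) = -3
g(f(0)) = 3
Difference = -6

-6


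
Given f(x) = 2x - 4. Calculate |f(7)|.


f(7) = 10
|10| = 10

10


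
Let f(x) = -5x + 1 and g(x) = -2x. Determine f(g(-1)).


g(-1) = 2
f(2) = -9

-9


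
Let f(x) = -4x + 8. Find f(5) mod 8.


f(5) = -12
-12 mod 8 = 4

4


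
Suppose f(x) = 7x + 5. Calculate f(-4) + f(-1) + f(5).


f(-4) = -23
f(-1) = -2
f(5) = 40
Sum = 15

15


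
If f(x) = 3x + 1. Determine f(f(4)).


f(4) = 13
f(13) = 40

40


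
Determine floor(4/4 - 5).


4/4 = 1
1 - 5 = -4
floor(-4) = -4

-4


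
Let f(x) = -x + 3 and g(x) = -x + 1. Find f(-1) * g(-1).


f(-1) = 4
g(-1) = 2
Product = 8

8


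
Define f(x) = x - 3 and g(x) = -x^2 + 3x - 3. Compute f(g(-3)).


g(-3) = -21
f(-21) = -24

-24


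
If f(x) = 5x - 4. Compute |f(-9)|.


f(-9) = -49
|-49| = 49

49


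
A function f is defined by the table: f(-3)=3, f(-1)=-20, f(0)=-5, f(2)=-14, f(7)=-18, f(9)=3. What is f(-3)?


Reading from the table at x = -3

3


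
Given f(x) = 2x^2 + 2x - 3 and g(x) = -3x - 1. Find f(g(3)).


g(3) = -10
f(-10) = 2*(-10)^2 + 2*(-10) - 3 = 177

177


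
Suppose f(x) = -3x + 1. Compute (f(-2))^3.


f(-2) = 7
(7)^3 = 343

343


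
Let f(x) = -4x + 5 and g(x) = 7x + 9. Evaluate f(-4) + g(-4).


f(-4) = 21
g(-4) = -19
Sum = 2

2


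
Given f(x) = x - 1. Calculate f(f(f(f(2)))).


-2


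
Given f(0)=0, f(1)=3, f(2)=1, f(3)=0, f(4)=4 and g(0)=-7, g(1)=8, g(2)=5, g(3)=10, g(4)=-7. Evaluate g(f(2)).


8


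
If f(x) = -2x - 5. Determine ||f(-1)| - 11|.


f(-1) = -3
|-3| = 3
|3 - 11| = 8

8


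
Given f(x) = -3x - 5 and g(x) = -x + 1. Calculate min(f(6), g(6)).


-23


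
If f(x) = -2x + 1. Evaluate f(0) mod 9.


f(0) = 1
1 mod 9 = 1

1


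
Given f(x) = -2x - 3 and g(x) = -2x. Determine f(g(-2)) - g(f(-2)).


f(g(-2)) = -11
g(f(-2)) = -2
Difference = -9

-9


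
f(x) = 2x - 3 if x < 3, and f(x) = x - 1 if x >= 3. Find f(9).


8


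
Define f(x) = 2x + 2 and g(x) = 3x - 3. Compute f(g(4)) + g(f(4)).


47


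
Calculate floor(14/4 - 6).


-3


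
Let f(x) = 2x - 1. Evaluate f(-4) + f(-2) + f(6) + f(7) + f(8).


f(-4) = -9
f(-2) = -5
f(6) = 11
f(7) = 13
f(8) = 15
Sum = 25

25


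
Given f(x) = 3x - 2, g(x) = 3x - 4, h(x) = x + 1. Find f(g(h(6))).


h(6) = 7
g(7) = 17
f(17) = 49

49


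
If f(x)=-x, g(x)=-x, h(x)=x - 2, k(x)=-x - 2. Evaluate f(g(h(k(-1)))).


-3


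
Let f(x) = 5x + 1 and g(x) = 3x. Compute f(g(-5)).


g(-5) = -15
f(-15) = -74

-74


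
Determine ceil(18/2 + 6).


18/2 = 9
9 + 6 = 15
ceil(15) = 15

15


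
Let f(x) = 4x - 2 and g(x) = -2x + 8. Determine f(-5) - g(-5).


f(-5) = -22
g(-5) = 18
Difference = -40

-40


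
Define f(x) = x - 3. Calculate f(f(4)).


-2


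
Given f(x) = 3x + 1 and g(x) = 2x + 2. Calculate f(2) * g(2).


42


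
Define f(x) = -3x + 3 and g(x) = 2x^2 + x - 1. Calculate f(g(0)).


g(0) = -1
f(-1) = 6

6


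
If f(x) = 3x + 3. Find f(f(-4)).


-24


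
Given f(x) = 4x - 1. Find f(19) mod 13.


f(19) = 75
75 mod 13 = 10

10


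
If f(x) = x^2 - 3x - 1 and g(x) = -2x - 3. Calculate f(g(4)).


g(4) = -11
f(-11) = 1*(-11)^2 - 3*(-11) - 1 = 153

153


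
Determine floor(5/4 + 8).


9


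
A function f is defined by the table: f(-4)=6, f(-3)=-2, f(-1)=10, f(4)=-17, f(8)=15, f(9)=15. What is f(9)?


Reading from the table at x = 9

15


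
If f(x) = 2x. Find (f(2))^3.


f(2) = 4
(4)^3 = 64

64


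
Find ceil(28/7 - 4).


28/7 = 4
4 - 4 = 0
ceil(0) = 0

0


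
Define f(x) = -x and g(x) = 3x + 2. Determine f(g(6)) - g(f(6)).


f(g(6)) = -20
g(f(6)) = -16
Difference = -4

-4


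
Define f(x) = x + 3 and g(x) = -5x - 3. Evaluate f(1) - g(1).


f(1) = 4
g(1) = -8
Difference = 12

12


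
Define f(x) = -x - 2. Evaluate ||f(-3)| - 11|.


f(-3) = 1
|1| = 1
|1 - 11| = 10

10


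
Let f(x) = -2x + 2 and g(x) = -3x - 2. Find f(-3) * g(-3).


f(-3) = 8
g(-3) = 7
Product = 56

56


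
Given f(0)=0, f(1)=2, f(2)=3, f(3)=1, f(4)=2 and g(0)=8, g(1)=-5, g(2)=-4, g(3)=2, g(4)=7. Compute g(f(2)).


f(2) = 3
g(3) = 2

2


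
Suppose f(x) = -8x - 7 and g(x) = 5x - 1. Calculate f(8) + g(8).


f(8) = -71
g(8) = 39
Sum = -32

-32


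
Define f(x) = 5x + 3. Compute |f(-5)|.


f(-5) = -22
|-22| = 22

22


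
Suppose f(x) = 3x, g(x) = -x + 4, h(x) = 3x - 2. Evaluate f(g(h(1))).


h(1) = 1
g(1) = 3
f(3) = 9

9


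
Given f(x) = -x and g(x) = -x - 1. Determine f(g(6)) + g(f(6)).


f(g(6)) = 7
g(f(6)) = 5
Sum = 12

12


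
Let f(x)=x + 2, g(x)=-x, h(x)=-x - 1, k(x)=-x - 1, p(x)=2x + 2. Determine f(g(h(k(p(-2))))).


p(-2) = -2
k(-2) = 1
h(1) = -2
g(-2) = 2
f(2) = 4

4


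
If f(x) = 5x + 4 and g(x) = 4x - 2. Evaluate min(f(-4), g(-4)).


f(-4) = -16
g(-4) = -18
min = -18

-18


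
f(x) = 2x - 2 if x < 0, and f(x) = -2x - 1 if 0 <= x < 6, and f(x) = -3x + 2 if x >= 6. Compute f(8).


8 satisfies x >= 6
f(8) = -22

-22


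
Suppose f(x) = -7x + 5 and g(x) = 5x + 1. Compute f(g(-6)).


g(-6) = -29
f(-29) = 208

208


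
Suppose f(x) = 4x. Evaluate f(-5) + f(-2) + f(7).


f(-5) = -20
f(-2) = -8
f(7) = 28
Sum = 0

0


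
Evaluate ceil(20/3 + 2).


20/3 = 6.6667
6.6667 + 2 = 8.6667
ceil(8.6667) = 9

9


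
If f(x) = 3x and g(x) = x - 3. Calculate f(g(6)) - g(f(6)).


-6


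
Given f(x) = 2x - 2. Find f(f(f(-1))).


f(-1) = -4
f(-4) = -10
f(-10) = -22

-22


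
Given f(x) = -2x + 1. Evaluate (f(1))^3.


f(1) = -1
(-1)^3 = -1

-1


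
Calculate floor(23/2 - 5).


23/2 = 11.5
11.5 - 5 = 6.5
floor(6.5) = 6

6


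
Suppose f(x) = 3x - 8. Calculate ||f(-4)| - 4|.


16


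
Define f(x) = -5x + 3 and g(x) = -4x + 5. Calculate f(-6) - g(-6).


f(-6) = 33
g(-6) = 29
Difference = 4

4


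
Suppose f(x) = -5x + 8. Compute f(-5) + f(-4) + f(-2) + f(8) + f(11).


0


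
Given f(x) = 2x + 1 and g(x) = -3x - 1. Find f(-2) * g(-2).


f(-2) = -3
g(-2) = 5
Product = -15

-15


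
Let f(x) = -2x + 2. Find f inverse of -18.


Solve -2x + 2 = -18
x = (-18 - 2) / (-2) = 10

10


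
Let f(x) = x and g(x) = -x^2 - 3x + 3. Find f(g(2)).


g(2) = -7
f(-7) = -7

-7


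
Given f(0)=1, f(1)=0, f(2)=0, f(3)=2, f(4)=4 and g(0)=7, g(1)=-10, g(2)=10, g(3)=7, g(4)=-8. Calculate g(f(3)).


f(3) = 2
g(2) = 10

10


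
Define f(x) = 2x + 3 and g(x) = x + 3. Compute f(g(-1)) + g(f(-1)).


f(g(-1)) = 7
g(f(-1)) = 4
Sum = 11

11


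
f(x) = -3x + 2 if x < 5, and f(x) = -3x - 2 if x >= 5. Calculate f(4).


4 satisfies x < 5
f(4) = -10

-10


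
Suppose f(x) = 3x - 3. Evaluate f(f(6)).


f(6) = 15
f(15) = 42

42


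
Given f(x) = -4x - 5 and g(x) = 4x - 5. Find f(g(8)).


g(8) = 27
f(27) = -113

-113


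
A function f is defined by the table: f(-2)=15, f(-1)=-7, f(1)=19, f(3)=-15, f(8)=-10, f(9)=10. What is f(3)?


Reading from the table at x = 3

-15


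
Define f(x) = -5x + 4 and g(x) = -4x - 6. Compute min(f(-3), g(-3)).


f(-3) = 19
g(-3) = 6
min = 6

6


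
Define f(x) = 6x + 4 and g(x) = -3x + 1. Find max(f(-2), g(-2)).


f(-2) = -8
g(-2) = 7
max = 7

7


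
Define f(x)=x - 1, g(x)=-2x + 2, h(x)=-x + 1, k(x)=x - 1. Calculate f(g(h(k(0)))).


k(0) = -1
h(-1) = 2
g(2) = -2
f(-2) = -3

-3


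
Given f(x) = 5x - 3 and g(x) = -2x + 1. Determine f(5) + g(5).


f(5) = 22
g(5) = -9
Sum = 13

13


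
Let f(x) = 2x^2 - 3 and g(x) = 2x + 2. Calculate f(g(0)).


g(0) = 2
f(2) = 2*(2)^2 - 3 = 5

5


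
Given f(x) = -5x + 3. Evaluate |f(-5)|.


f(-5) = 28
|28| = 28

28


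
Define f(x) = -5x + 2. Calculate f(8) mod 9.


f(8) = -38
-38 mod 9 = 7

7


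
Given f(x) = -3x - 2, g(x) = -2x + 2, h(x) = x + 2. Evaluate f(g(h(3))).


h(3) = 5
g(5) = -8
f(-8) = 22

22


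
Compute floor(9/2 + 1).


5


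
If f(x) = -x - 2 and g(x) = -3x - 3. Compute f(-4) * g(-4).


18


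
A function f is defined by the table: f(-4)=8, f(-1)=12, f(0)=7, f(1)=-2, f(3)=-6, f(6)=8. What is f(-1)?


Reading from the table at x = -1

12


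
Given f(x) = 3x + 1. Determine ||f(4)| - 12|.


f(4) = 13
|13| = 13
|13 - 12| = 1

1


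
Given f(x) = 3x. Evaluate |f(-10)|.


30


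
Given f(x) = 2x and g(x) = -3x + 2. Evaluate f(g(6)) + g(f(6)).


f(g(6)) = -32
g(f(6)) = -34
Sum = -66

-66


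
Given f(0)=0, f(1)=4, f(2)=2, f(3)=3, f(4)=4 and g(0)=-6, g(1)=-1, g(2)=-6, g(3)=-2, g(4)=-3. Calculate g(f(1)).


f(1) = 4
g(4) = -3

-3


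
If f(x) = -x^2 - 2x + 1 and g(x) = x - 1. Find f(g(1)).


g(1) = 0
f(0) = (-1)*(0)^2 - 2*(0) + 1 = 1

1


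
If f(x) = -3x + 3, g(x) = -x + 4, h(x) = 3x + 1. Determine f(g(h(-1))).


h(-1) = -2
g(-2) = 6
f(6) = -15

-15


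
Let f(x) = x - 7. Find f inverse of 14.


Solve x - 7 = 14
x = (14 + 7) / 1 = 21

21


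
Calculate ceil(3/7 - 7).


-6


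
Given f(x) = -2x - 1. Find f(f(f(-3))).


f(-3) = 5
f(5) = -11
f(-11) = 21

21


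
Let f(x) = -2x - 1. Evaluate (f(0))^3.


-1


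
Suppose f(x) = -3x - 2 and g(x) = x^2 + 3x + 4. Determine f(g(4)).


-98


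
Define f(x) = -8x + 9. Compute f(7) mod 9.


f(7) = -47
-47 mod 9 = 7

7


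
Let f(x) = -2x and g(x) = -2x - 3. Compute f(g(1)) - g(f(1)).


9


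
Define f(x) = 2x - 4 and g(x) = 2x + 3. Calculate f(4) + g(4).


f(4) = 4
g(4) = 11
Sum = 15

15


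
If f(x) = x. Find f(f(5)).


5


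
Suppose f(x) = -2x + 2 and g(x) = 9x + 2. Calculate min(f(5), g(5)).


f(5) = -8
g(5) = 47
min = -8

-8


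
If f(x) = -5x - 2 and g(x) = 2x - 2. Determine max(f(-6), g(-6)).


f(-6) = 28
g(-6) = -14
max = 28

28


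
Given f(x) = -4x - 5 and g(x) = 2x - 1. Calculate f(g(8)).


g(8) = 15
f(15) = -65

-65


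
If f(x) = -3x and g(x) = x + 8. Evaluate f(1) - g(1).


f(1) = -3
g(1) = 9
Difference = -12

-12


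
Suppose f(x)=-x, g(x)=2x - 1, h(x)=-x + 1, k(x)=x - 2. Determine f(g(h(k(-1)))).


-7


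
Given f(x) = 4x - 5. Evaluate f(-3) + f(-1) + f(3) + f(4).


f(-3) = -17
f(-1) = -9
f(3) = 7
f(4) = 11
Sum = -8

-8


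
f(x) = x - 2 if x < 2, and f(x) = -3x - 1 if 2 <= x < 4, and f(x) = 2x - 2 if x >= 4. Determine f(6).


6 satisfies x >= 4
f(6) = 10

10


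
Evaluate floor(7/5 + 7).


7/5 = 1.4
1.4 + 7 = 8.4
floor(8.4) = 8

8


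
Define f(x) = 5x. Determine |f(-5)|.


25


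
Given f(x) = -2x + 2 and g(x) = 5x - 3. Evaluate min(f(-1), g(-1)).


f(-1) = 4
g(-1) = -8
min = -8

-8


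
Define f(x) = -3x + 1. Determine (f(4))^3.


f(4) = -11
(-11)^3 = -1331

-1331


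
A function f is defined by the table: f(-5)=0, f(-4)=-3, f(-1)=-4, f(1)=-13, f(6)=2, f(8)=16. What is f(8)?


Reading from the table at x = 8

16


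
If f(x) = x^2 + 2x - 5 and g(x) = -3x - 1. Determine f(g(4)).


g(4) = -13
f(-13) = 1*(-13)^2 + 2*(-13) - 5 = 138

138


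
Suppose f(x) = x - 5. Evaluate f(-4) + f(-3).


f(-4) = -9
f(-3) = -8
Sum = -17

-17


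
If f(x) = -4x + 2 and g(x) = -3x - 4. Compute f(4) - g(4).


f(4) = -14
g(4) = -16
Difference = 2

2


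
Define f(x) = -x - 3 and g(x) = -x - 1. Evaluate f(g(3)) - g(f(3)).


f(g(3)) = 1
g(f(3)) = 5
Difference = -4

-4


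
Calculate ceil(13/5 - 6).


13/5 = 2.6
2.6 - 6 = -3.4
ceil(-3.4) = -3

-3


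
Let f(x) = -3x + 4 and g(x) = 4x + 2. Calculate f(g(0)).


g(0) = 2
f(2) = -2

-2


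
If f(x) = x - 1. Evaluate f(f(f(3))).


f(3) = 2
f(2) = 1
f(1) = 0

0


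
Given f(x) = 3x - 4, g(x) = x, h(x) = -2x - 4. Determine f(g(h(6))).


h(6) = -16
g(-16) = -16
f(-16) = -52

-52


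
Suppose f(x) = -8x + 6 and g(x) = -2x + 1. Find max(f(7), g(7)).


f(7) = -50
g(7) = -13
max = -13

-13


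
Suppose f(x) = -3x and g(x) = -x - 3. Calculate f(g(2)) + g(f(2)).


f(g(2)) = 15
g(f(2)) = 3
Sum = 18

18


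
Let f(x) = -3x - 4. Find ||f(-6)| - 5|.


f(-6) = 14
|14| = 14
|14 - 5| = 9

9


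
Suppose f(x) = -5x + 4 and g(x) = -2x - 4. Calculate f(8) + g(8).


f(8) = -36
g(8) = -20
Sum = -56

-56


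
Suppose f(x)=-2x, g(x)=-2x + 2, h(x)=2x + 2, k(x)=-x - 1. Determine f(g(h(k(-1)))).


k(-1) = 0
h(0) = 2
g(2) = -2
f(-2) = 4

4


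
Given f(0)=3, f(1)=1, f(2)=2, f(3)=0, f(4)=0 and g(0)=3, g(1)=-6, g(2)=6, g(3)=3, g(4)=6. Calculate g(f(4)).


f(4) = 0
g(0) = 3

3


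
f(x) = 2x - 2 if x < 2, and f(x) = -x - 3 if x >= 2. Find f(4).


4 satisfies x >= 2
f(4) = -7

-7


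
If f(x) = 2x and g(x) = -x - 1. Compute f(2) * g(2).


f(2) = 4
g(2) = -3
Product = -12

-12


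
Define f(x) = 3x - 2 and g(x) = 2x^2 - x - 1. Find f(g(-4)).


g(-4) = 35
f(35) = 103

103


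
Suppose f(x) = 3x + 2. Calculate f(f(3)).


f(3) = 11
f(11) = 35

35


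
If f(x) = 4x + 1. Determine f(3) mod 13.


f(3) = 13
13 mod 13 = 0

0


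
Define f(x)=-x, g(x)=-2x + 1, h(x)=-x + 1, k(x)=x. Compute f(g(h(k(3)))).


k(3) = 3
h(3) = -2
g(-2) = 5
f(5) = -5

-5


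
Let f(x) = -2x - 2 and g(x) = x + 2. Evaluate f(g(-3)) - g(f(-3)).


f(g(-3)) = 0
g(f(-3)) = 6
Difference = -6

-6


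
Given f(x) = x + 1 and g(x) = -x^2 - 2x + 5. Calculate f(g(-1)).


g(-1) = 6
f(6) = 7

7


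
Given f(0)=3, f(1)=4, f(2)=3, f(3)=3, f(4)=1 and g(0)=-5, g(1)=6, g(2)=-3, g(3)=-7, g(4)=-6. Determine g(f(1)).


f(1) = 4
g(4) = -6

-6


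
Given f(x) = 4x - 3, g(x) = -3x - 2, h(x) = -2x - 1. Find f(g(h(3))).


h(3) = -7
g(-7) = 19
f(19) = 73

73


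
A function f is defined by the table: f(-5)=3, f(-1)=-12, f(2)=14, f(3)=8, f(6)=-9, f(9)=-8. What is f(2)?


Reading from the table at x = 2

14


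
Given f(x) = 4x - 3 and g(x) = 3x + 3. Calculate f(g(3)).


g(3) = 12
f(12) = 45

45


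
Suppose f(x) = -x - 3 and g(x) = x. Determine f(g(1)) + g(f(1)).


f(g(1)) = -4
g(f(1)) = -4
Sum = -8

-8


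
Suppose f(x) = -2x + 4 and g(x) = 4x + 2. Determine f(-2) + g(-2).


f(-2) = 8
g(-2) = -6
Sum = 2

2


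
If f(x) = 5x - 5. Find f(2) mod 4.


1


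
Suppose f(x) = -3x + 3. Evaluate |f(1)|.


f(1) = 0
|0| = 0

0


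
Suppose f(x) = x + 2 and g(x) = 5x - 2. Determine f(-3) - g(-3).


f(-3) = -1
g(-3) = -17
Difference = 16

16


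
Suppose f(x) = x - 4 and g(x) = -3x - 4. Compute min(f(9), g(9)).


f(9) = 5
g(9) = -31
min = -31

-31


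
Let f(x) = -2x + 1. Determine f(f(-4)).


f(-4) = 9
f(9) = -17

-17


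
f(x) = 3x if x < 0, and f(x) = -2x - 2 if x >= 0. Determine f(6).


6 satisfies x >= 0
f(6) = -14

-14


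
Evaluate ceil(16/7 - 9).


16/7 = 2.2857
2.2857 - 9 = -6.7143
ceil(-6.7143) = -6

-6


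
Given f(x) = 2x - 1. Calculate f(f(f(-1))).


f(-1) = -3
f(-3) = -7
f(-7) = -15

-15


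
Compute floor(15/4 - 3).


15/4 = 3.75
3.75 - 3 = 0.75
floor(0.75) = 0

0


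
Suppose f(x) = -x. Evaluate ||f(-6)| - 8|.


2


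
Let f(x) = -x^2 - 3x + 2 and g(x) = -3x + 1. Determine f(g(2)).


g(2) = -5
f(-5) = (-1)*(-5)^2 - 3*(-5) + 2 = -8

-8


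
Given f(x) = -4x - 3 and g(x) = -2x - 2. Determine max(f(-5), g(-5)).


f(-5) = 17
g(-5) = 8
max = 17

17


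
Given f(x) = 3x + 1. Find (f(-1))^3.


f(-1) = -2
(-2)^3 = -8

-8


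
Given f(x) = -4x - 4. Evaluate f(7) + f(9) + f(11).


f(7) = -32
f(9) = -40
f(11) = -48
Sum = -120

-120


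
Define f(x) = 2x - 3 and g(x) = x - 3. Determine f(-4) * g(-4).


f(-4) = -11
g(-4) = -7
Product = 77

77


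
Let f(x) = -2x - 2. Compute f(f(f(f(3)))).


f(3) = -8
f(-8) = 14
f(14) = -30
f(-30) = 58

58


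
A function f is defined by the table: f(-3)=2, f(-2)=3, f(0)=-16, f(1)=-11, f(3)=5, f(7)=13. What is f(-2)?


Reading from the table at x = -2

3


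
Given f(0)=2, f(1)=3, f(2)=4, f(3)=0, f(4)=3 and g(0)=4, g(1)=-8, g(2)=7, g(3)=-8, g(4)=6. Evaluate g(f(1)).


f(1) = 3
g(3) = -8

-8


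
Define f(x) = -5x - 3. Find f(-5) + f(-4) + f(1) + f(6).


f(-5) = 22
f(-4) = 17
f(1) = -8
f(6) = -33
Sum = -2

-2


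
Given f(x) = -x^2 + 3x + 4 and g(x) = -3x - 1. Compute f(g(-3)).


g(-3) = 8
f(8) = (-1)*(8)^2 + 3*(8) + 4 = -36

-36


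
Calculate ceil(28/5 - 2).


4


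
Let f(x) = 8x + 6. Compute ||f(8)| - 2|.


f(8) = 70
|70| = 70
|70 - 2| = 68

68


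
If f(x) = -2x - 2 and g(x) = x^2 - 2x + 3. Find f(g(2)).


g(2) = 3
f(3) = -8

-8


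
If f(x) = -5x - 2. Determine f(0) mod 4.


f(0) = -2
-2 mod 4 = 2

2


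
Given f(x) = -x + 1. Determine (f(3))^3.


-8


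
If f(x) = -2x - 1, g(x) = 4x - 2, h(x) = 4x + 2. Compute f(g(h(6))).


-205


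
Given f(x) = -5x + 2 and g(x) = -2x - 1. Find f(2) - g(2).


-3


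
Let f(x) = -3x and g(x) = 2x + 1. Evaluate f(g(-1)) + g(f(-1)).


f(g(-1)) = 3
g(f(-1)) = 7
Sum = 10

10


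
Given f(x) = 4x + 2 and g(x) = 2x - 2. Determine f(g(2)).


g(2) = 2
f(2) = 10

10


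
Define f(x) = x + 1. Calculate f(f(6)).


f(6) = 7
f(7) = 8

8


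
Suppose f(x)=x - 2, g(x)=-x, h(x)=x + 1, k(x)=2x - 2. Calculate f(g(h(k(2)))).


k(2) = 2
h(2) = 3
g(3) = -3
f(-3) = -5

-5


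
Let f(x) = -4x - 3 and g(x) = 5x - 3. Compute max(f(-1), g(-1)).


f(-1) = 1
g(-1) = -8
max = 1

1


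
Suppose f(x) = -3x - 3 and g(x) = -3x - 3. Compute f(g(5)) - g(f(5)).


f(g(5)) = 51
g(f(5)) = 51
Difference = 0

0


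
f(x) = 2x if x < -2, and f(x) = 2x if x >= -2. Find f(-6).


-6 satisfies x < -2
f(-6) = -12

-12


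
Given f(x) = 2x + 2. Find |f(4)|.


10


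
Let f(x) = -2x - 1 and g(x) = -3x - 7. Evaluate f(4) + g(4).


f(4) = -9
g(4) = -19
Sum = -28

-28


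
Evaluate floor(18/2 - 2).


18/2 = 9
9 - 2 = 7
floor(7) = 7

7


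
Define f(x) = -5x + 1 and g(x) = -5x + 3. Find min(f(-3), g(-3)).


f(-3) = 16
g(-3) = 18
min = 16

16


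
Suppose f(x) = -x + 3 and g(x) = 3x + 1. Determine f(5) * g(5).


f(5) = -2
g(5) = 16
Product = -32

-32


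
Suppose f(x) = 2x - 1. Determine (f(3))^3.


f(3) = 5
(5)^3 = 125

125


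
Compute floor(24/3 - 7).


1


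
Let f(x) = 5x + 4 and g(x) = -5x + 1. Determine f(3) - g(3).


f(3) = 19
g(3) = -14
Difference = 33

33


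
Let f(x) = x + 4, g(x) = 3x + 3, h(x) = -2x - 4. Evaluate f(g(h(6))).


h(6) = -16
g(-16) = -45
f(-45) = -41

-41


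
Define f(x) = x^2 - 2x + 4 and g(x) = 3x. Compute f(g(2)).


g(2) = 6
f(6) = 1*(6)^2 - 2*(6) + 4 = 28

28


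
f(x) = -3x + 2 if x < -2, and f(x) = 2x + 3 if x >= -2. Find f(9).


9 satisfies x >= -2
f(9) = 21

21


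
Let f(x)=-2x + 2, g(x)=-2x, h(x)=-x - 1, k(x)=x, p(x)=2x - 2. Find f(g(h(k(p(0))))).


p(0) = -2
k(-2) = -2
h(-2) = 1
g(1) = -2
f(-2) = 6

6


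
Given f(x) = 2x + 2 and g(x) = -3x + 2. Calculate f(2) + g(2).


f(2) = 6
g(2) = -4
Sum = 2

2


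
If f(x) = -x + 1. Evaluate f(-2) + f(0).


f(-2) = 3
f(0) = 1
Sum = 4

4


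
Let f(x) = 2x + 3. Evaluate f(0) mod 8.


f(0) = 3
3 mod 8 = 3

3


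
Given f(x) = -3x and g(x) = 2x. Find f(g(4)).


g(4) = 8
f(8) = -24

-24


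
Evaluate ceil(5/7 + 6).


5/7 = 0.7143
0.7143 + 6 = 6.7143
ceil(6.7143) = 7

7


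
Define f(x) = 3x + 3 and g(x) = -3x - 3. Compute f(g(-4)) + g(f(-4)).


f(g(-4)) = 30
g(f(-4)) = 24
Sum = 54

54


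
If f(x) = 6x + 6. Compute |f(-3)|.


f(-3) = -12
|-12| = 12

12


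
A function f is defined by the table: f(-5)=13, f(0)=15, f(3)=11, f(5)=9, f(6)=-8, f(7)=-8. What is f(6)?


Reading from the table at x = 6

-8


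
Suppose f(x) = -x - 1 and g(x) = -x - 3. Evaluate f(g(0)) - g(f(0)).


4


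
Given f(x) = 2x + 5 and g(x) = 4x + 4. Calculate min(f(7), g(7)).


f(7) = 19
g(7) = 32
min = 19

19


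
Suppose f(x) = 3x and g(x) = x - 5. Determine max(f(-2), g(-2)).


f(-2) = -6
g(-2) = -7
max = -6

-6


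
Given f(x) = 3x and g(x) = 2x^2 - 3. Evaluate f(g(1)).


g(1) = -1
f(-1) = -3

-3


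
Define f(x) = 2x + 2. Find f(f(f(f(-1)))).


f(-1) = 0
f(0) = 2
f(2) = 6
f(6) = 14

14


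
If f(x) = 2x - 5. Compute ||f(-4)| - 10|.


3


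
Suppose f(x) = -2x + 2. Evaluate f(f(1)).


f(1) = 0
f(0) = 2

2


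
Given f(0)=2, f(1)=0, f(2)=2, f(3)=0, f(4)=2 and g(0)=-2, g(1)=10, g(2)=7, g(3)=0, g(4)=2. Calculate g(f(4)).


f(4) = 2
g(2) = 7

7
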